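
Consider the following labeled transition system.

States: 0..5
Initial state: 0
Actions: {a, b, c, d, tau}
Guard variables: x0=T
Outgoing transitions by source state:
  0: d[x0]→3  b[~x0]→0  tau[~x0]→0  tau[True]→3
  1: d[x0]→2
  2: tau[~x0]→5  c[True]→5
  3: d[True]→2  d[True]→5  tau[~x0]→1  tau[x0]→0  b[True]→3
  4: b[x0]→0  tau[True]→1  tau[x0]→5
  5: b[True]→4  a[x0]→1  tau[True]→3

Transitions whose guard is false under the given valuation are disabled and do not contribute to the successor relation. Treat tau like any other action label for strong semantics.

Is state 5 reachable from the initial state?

Answer: REACHABLE

Analysis:
14 transition(s) survive guard evaluation.
depth 0: {0}
depth 1: {3}  now seen {0,3}
depth 2: {2,5}  now seen {0,2,3,5}
depth 3: {1,4}  now seen {0,1,2,3,4,5}
Reach set: {0,1,2,3,4,5}
trace reaching 5: d·d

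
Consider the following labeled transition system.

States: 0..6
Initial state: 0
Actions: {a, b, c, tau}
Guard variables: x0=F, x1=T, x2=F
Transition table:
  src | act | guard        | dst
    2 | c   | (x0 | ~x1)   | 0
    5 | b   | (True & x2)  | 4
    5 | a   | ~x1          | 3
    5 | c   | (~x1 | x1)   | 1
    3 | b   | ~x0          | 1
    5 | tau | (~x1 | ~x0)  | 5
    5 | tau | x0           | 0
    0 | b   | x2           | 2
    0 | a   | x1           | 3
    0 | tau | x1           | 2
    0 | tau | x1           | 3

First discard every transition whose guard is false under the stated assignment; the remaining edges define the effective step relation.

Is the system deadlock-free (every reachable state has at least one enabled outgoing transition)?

R = {0,1,2,3}
  0: a→3  tau→2  tau→3  [deg 3]
  1: ∅  [no exit]
  2: ∅  [no exit]
  3: b→1  [deg 1]
witness 1: a·b

Answer: DEADLOCK at state 1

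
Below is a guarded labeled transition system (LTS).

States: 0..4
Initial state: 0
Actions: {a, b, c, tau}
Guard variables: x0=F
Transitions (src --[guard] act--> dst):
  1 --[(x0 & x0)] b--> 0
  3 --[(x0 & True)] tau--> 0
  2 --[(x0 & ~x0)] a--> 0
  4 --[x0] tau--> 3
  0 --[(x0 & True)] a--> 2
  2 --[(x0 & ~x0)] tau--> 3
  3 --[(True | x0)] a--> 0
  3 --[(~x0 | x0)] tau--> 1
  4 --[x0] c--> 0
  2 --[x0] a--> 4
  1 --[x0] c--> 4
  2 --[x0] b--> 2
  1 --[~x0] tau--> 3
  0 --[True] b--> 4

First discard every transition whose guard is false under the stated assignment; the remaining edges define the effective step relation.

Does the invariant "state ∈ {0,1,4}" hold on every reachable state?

Answer: INVARIANT HOLDS

Working:
Inv-set: {0,1,4}
Reach set: {0,4}
  0: safe
  4: safe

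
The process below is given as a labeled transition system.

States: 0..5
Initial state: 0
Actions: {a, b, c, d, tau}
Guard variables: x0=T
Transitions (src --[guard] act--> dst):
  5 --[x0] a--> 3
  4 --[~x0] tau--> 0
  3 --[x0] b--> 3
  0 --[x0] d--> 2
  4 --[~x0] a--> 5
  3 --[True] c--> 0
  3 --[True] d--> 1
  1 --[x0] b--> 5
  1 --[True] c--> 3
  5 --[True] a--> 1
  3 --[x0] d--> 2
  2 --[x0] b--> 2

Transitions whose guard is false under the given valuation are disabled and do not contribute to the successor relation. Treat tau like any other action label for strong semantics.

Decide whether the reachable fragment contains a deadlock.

Answer: DEADLOCK-FREE

Trace:
Reachable = {0,2}
  0: d→2  [deg 1]
  2: b→2  [deg 1]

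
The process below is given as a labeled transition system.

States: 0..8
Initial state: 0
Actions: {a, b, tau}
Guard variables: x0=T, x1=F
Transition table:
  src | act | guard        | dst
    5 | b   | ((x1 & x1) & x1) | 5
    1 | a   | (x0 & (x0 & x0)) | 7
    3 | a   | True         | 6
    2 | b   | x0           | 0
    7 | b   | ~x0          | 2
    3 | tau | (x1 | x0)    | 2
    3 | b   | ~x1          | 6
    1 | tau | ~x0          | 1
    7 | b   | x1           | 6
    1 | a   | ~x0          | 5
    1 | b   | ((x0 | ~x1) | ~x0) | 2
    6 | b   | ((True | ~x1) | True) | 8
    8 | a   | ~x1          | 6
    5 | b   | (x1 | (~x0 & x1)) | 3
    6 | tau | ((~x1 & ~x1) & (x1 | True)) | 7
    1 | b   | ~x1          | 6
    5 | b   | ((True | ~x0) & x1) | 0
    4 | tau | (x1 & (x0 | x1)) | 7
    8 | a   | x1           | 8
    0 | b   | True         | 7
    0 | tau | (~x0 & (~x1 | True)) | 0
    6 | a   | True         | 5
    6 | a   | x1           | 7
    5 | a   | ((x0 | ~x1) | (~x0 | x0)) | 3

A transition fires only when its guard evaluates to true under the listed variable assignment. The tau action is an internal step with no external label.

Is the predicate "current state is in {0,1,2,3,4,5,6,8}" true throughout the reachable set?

Answer: INVARIANT VIOLATED at state 7

Trace:
Safe = {0,1,2,3,4,5,6,8}
Reach set: {0,7}
  0: ✓
  7: ✗ unsafe
reach 7 via b — violates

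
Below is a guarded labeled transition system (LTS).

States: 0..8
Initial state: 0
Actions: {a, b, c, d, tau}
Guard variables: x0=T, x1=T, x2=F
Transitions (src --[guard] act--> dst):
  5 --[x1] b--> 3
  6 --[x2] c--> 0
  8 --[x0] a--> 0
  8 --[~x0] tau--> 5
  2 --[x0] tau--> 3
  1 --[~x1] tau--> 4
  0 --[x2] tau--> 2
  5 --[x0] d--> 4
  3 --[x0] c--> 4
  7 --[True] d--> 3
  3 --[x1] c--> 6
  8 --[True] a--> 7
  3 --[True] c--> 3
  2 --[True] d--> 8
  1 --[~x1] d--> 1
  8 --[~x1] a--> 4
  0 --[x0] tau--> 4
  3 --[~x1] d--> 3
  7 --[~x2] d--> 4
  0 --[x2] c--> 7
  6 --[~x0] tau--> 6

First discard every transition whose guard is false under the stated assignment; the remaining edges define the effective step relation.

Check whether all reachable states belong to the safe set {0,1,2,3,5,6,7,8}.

Allowed set {0,1,2,3,5,6,7,8}
Reach set: {0,4}
  0: ok
  4: outside
witness against invariant: tau → 4

Answer: INVARIANT VIOLATED at state 4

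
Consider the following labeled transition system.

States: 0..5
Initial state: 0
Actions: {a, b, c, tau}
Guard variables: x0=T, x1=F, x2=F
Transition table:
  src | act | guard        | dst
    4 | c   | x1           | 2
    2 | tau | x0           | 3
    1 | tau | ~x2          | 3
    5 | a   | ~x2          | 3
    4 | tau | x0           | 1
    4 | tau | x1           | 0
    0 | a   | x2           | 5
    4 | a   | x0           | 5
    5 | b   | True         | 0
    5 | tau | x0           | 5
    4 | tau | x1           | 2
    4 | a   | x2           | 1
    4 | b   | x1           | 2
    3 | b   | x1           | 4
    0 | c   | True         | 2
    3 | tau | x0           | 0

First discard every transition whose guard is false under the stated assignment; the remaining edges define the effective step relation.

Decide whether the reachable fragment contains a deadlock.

Reach set: {0,2,3}
  0: c→2  [1 out]
  2: tau→3  [1 out]
  3: tau→0  [1 out]

Answer: DEADLOCK-FREE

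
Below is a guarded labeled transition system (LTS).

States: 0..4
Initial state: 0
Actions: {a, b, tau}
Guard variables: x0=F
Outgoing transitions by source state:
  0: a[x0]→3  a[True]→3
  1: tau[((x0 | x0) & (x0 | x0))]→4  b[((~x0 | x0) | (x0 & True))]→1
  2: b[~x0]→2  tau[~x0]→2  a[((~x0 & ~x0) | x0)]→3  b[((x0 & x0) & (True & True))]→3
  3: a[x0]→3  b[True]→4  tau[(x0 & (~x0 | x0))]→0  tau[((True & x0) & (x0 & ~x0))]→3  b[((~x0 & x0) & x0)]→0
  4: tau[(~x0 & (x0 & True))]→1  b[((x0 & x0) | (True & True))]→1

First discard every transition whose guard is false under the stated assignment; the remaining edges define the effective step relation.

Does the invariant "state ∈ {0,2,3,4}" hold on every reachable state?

Answer: INVARIANT VIOLATED at state 1

Working:
Allowed set {0,2,3,4}
R = {0,1,3,4}
  0: ✓
  1: VIOLATES
  3: ✓
  4: ✓
reach 1 via a·b·b — violates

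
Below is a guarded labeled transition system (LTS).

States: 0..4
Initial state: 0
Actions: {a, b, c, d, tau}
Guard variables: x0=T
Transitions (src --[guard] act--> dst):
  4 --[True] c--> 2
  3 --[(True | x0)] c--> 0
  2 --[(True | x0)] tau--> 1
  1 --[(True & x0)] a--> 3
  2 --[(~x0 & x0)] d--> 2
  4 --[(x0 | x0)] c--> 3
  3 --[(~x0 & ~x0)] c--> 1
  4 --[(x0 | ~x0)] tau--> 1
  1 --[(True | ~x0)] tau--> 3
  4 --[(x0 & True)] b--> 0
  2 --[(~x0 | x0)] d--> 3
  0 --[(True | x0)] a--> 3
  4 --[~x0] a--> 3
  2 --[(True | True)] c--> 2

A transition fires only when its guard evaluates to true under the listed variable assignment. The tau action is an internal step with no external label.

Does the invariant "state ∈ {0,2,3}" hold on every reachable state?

Answer: INVARIANT HOLDS

Trace:
Allowed set {0,2,3}
Reach set: {0,3}
  0: safe
  3: safe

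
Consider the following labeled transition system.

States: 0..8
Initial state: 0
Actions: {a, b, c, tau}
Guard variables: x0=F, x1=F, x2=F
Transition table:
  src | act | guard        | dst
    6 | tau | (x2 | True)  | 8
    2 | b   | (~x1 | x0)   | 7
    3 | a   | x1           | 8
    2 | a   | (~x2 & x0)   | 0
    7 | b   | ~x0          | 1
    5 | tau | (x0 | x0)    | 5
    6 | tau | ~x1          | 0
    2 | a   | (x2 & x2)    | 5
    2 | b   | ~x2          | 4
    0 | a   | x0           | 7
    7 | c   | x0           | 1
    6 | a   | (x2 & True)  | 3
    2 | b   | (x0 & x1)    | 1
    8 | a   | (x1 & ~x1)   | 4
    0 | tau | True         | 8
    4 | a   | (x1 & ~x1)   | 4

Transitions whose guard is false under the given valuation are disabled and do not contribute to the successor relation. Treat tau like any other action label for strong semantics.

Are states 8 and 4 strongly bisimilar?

Answer: BISIMILAR

Working:
Bisimulation quotient by refinement:
  round 0: {{0,1,2,3,4,5,6,7,8}}
  round 1: {{0,6},{1,3,4,5,8},{2,7}}
  round 2: {{0},{1,3,4,5,8},{2},{6},{7}}
Fixed point at round 3; 5 class(es).
[8]={1,3,4,5,8}  [4]={1,3,4,5,8}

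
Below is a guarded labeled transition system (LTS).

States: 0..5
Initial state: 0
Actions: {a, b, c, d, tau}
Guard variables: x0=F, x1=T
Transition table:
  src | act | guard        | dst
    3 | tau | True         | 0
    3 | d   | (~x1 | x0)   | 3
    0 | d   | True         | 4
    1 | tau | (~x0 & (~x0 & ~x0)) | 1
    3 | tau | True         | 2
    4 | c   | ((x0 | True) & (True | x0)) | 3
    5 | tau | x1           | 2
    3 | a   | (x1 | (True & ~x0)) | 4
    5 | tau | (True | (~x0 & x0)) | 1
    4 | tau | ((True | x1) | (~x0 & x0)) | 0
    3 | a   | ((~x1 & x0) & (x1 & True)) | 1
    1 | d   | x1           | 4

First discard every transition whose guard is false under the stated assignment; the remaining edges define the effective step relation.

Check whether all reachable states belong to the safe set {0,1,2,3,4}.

Answer: INVARIANT HOLDS

Working:
Safe = {0,1,2,3,4}
Reachable = {0,2,3,4}
  0: ok
  2: ok
  3: ok
  4: ok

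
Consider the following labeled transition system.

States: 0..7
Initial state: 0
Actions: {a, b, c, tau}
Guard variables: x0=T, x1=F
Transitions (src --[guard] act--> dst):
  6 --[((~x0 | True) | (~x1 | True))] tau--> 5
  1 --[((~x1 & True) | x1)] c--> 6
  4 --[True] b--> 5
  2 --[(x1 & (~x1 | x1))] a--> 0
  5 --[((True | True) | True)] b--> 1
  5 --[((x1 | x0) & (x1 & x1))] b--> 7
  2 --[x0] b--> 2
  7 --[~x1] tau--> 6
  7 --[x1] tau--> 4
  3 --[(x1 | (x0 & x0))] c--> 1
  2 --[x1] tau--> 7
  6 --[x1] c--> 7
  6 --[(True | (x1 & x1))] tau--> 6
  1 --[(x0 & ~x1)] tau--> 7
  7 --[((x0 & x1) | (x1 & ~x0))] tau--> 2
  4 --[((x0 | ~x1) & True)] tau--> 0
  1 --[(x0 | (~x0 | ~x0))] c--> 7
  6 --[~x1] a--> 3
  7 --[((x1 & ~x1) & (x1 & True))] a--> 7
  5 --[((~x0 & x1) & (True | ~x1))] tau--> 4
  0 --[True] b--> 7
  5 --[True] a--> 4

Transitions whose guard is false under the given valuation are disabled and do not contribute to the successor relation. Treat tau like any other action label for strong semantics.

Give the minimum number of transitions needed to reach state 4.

Answer: 4

Analysis:
Layered search for 4:
  Layer 0: {0}
  Layer 1: {7}
  Layer 2: {6}
  Layer 3: {3,5}
  Layer 4: {1,4}
4 enters at depth 4; path b·tau·tau·a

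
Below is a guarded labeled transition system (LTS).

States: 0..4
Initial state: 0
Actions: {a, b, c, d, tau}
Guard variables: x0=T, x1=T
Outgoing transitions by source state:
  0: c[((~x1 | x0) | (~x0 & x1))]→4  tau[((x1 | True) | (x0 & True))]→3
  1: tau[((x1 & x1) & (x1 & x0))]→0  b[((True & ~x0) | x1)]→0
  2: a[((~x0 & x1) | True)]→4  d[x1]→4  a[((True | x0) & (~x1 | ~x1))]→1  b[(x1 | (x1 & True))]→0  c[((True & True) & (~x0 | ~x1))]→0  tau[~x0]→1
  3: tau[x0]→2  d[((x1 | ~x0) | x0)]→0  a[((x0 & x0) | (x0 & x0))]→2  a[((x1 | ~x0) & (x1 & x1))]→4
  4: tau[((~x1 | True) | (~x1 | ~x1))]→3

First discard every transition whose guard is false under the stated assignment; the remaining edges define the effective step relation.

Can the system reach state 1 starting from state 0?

Answer: UNREACHABLE

Working:
Guard filter leaves 12 enabled edge(s).
depth 0: {0}
depth 1: {3,4}  cumulative {0,3,4}
depth 2: {2}  cumulative {0,2,3,4}
Reachable = {0,2,3,4}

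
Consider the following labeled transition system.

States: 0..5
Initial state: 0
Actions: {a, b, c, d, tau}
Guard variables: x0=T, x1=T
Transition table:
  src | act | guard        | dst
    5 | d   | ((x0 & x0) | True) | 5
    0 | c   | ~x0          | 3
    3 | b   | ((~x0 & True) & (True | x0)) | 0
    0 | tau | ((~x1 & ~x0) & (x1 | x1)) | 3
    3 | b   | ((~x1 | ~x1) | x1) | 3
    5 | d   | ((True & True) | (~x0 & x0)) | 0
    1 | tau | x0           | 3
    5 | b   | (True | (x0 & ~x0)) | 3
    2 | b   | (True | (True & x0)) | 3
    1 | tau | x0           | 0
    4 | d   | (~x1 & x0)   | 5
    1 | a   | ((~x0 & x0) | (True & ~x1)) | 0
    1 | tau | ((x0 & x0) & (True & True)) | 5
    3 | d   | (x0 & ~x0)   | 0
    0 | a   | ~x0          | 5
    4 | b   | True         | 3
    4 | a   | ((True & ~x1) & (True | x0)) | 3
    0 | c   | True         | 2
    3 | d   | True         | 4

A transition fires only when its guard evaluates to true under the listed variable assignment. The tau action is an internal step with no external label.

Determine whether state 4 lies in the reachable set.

Answer: REACHABLE

Analysis:
Guard filter leaves 11 enabled edge(s).
Layer 0: {0}
Layer 1: {2}  now seen {0,2}
Layer 2: {3}  now seen {0,2,3}
Layer 3: {4}  now seen {0,2,3,4}
Reach set: {0,2,3,4}
trace reaching 4: c·b·d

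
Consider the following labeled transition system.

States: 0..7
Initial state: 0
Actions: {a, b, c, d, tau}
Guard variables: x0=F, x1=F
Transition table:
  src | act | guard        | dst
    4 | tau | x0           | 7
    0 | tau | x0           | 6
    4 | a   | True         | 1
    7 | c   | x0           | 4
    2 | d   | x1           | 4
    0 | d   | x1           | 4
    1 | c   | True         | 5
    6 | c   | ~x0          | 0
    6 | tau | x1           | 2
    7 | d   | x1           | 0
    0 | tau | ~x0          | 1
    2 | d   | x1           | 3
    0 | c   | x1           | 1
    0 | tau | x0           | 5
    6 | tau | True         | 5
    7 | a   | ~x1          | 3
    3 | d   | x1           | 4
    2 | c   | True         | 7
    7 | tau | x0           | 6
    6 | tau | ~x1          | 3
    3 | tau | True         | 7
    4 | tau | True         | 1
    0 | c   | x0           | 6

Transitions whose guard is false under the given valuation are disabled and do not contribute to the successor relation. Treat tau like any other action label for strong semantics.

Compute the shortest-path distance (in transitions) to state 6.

Answer: UNREACHABLE

Analysis:
Breadth-first toward 6:
  depth 0: {0}
  depth 1: {1}
  depth 2: {5}
6 never appears.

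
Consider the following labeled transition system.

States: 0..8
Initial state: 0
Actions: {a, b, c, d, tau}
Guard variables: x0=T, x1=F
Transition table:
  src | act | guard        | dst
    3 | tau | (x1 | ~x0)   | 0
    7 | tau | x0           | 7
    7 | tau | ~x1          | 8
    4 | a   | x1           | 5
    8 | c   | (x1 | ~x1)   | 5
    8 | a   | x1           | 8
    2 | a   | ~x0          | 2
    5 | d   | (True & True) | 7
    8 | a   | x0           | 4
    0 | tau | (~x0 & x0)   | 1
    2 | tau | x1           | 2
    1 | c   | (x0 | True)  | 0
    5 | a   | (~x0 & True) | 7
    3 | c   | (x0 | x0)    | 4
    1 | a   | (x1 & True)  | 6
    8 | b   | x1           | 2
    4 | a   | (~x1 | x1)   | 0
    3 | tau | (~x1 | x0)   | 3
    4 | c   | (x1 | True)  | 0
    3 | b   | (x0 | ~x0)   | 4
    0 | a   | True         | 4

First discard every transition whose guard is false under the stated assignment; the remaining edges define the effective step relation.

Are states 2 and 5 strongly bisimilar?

Bisimulation quotient by refinement:
  P[0] = {{0,1,2,3,4,5,6,7,8}}
  P[1] = {{0},{1},{2,6},{3},{4,8},{5},{7}}
  P[2] = {{0},{1},{2,6},{3},{4},{5},{7},{8}}
stable after 3 split(s): 8 block(s)
class of 2: {2,6}; class of 5: {5}

Answer: NOT BISIMILAR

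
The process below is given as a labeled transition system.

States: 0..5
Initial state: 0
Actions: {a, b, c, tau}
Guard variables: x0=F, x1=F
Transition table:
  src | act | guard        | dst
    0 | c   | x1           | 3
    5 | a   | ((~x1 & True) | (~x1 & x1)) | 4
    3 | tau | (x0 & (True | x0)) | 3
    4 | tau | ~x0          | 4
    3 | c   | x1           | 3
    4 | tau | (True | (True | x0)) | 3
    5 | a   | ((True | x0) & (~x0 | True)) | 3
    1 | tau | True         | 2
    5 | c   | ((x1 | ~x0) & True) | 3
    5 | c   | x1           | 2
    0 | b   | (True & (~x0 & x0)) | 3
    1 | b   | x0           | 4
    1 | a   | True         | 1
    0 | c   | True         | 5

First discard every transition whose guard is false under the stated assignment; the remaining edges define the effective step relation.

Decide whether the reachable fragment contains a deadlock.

Answer: DEADLOCK at state 3

Analysis:
Reach set: {0,3,4,5}
  0: c→5  [deg 1]
  3: ∅  [deadlock]
  4: tau→3  tau→4  [deg 2]
  5: a→3  a→4  c→3  [deg 3]
trace reaching 3: c·a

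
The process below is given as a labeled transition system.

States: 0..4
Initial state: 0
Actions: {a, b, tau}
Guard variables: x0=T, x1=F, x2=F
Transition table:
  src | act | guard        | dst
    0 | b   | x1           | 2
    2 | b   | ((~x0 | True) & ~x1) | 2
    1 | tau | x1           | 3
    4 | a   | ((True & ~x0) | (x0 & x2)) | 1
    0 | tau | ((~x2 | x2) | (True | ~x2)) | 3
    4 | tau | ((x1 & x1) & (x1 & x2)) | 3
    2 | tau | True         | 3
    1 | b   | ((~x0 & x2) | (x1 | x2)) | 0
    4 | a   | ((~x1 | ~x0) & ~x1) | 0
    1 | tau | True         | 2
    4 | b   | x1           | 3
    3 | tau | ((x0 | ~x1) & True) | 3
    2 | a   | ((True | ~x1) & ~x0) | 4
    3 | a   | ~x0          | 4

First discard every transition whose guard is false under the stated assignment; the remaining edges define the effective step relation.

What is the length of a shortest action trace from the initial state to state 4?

Answer: UNREACHABLE

Working:
Breadth-first toward 4:
  L0 = {0}
  L1 = {3}
4 never appears.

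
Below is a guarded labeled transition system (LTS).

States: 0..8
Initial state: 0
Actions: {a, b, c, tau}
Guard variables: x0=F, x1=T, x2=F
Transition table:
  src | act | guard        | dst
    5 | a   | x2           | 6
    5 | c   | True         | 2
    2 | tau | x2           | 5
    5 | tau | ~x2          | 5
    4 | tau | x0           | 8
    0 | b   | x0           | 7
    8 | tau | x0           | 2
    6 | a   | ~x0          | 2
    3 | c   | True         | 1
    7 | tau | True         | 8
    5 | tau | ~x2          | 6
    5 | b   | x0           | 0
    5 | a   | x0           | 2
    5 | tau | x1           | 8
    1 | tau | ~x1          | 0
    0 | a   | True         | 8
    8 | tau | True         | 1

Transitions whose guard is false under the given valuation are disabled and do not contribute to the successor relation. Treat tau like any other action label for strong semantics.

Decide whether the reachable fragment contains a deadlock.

Reachable = {0,1,8}
  0: a→8  [deg 1]
  1: ∅  [STUCK]
  8: tau→1  [deg 1]
Path to 1: a·tau

Answer: DEADLOCK at state 1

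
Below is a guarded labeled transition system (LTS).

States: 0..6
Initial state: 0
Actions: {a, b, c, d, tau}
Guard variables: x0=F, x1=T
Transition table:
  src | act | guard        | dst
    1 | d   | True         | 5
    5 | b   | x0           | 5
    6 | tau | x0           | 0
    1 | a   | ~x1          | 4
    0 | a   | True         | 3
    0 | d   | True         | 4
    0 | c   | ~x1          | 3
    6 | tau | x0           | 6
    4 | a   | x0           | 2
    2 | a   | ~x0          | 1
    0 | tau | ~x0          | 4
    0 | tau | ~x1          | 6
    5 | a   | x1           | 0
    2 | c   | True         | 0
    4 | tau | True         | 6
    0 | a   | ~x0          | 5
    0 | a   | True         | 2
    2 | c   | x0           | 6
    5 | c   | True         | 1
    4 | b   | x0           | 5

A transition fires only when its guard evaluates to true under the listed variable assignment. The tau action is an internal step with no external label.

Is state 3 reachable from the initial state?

11 transition(s) survive guard evaluation.
Layer 0: {0}
Layer 1: {2,3,4,5}  cumulative {0,2,3,4,5}
Layer 2: {1,6}  cumulative {0,1,2,3,4,5,6}
R = {0,1,2,3,4,5,6}
trace reaching 3: a

Answer: REACHABLE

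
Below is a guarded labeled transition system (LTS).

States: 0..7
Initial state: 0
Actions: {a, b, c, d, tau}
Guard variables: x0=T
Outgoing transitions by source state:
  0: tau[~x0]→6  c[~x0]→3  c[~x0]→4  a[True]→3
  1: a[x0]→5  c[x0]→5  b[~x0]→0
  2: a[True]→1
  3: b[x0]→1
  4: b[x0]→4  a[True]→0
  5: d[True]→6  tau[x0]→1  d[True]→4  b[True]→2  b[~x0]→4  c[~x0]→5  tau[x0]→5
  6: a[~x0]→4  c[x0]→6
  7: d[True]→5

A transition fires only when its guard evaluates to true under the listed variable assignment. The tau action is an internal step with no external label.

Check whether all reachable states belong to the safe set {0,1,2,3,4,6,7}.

Answer: INVARIANT VIOLATED at state 5

Analysis:
Allowed set {0,1,2,3,4,6,7}
Reachable = {0,1,2,3,4,5,6}
  0: safe
  1: safe
  2: safe
  3: safe
  4: safe
  5: VIOLATES
  6: safe
witness against invariant: a·b·a → 5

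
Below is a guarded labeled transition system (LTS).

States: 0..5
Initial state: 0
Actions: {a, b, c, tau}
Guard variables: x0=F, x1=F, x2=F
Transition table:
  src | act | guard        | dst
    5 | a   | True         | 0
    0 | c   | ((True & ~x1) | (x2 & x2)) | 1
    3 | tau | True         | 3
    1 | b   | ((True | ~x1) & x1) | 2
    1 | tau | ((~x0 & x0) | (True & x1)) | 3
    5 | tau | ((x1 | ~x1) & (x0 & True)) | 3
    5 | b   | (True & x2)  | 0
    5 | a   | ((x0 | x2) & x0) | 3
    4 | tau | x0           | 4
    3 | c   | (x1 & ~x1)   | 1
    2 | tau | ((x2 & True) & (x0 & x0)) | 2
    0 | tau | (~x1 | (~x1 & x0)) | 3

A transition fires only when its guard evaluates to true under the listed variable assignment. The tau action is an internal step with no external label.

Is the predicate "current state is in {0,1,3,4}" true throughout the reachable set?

Safe = {0,1,3,4}
R = {0,1,3}
  0: ok
  1: ok
  3: ok

Answer: INVARIANT HOLDS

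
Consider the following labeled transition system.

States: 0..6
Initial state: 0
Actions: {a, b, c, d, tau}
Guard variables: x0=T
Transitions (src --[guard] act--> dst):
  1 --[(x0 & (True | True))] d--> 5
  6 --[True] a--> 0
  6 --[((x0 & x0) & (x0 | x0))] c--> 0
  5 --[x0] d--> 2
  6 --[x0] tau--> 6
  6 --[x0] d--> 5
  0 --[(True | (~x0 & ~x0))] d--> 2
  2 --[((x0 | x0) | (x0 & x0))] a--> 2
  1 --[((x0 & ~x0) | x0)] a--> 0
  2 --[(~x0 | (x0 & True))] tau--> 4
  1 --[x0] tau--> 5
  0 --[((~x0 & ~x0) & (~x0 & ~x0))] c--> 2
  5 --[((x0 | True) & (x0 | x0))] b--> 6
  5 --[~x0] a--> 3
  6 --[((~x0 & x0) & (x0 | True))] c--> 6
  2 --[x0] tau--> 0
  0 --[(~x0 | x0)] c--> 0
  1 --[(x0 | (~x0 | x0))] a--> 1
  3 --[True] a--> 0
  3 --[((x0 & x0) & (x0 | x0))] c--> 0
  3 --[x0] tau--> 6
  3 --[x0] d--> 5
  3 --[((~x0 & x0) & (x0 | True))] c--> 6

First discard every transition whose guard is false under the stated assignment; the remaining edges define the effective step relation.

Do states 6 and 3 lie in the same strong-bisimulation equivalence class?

Answer: BISIMILAR

Working:
Bisimulation quotient by refinement:
  round 0: {{0,1,2,3,4,5,6}}
  round 1: {{0},{1},{2},{3,6},{4},{5}}
6 equivalence class(es) (converged in 2)
6∈{3,6}, 3∈{3,6}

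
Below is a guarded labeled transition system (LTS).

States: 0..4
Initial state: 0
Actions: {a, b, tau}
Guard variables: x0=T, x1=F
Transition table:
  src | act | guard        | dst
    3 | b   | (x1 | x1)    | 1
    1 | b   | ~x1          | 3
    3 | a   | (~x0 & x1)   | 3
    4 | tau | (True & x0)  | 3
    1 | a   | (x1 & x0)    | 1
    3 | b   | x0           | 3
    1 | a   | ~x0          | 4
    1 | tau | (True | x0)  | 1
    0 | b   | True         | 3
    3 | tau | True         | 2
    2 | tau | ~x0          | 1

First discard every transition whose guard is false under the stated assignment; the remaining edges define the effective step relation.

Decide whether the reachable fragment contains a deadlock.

R = {0,2,3}
  0: b→3  [1 exit(s)]
  2: ∅  [deadlock]
  3: b→3  tau→2  [2 exit(s)]
witness 2: b·tau

Answer: DEADLOCK at state 2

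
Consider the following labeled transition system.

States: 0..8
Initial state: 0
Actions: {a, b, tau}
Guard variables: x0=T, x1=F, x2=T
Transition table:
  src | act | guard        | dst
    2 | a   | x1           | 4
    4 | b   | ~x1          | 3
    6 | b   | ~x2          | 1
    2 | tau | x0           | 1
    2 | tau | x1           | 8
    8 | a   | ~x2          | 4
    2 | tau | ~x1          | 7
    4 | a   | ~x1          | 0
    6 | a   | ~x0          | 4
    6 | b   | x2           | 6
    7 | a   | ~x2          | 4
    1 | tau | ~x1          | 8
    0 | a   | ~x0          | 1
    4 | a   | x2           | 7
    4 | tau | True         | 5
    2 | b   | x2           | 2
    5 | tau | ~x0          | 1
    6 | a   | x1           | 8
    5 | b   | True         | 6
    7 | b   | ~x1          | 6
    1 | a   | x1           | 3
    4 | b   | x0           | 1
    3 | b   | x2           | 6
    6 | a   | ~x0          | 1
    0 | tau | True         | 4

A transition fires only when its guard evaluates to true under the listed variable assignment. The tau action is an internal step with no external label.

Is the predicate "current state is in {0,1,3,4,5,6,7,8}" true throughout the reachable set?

Answer: INVARIANT HOLDS

Working:
Safe = {0,1,3,4,5,6,7,8}
R = {0,1,3,4,5,6,7,8}
  0: ✓
  1: ✓
  3: ✓
  4: ✓
  5: ✓
  6: ✓
  7: ✓
  8: ✓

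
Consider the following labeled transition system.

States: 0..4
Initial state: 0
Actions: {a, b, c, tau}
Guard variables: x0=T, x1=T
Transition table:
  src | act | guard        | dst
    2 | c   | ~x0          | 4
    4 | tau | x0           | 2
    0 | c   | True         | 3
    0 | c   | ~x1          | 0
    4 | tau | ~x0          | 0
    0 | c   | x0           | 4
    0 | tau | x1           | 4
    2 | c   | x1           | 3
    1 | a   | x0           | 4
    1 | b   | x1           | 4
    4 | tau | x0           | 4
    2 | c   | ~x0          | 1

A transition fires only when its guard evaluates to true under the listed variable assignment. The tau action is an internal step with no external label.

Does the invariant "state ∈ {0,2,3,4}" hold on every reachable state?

Answer: INVARIANT HOLDS

Working:
Safe = {0,2,3,4}
Reach set: {0,2,3,4}
  0: safe
  2: safe
  3: safe
  4: safe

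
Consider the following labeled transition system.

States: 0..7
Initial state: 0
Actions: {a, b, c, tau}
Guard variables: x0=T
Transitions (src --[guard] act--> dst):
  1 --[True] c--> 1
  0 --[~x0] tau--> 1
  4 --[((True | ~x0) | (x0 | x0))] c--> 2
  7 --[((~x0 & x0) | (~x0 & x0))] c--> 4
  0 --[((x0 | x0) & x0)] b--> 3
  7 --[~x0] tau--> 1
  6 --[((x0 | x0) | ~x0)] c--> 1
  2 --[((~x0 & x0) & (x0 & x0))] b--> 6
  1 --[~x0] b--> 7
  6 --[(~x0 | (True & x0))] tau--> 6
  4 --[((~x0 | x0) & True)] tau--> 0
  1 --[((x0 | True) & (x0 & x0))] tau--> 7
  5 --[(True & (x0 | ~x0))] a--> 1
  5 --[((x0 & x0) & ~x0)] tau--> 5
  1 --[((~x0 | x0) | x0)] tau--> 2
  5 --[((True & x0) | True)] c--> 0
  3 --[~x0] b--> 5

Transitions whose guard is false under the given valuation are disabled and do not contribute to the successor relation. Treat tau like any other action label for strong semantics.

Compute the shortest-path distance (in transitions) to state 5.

Breadth-first toward 5:
  L0 = {0}
  L1 = {3}
5 never appears.

Answer: UNREACHABLE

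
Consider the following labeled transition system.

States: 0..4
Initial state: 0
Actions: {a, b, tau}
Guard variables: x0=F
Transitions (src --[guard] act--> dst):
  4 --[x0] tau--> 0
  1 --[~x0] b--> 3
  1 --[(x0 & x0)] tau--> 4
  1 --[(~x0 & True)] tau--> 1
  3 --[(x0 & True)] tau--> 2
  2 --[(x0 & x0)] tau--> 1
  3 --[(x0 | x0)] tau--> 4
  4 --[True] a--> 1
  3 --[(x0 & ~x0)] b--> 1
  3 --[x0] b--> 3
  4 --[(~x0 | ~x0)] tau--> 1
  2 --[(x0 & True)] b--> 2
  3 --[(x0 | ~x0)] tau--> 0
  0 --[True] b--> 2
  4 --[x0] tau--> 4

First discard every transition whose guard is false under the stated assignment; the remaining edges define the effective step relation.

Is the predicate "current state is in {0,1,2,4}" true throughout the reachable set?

Inv-set: {0,1,2,4}
Reach set: {0,2}
  0: ok
  2: ok

Answer: INVARIANT HOLDS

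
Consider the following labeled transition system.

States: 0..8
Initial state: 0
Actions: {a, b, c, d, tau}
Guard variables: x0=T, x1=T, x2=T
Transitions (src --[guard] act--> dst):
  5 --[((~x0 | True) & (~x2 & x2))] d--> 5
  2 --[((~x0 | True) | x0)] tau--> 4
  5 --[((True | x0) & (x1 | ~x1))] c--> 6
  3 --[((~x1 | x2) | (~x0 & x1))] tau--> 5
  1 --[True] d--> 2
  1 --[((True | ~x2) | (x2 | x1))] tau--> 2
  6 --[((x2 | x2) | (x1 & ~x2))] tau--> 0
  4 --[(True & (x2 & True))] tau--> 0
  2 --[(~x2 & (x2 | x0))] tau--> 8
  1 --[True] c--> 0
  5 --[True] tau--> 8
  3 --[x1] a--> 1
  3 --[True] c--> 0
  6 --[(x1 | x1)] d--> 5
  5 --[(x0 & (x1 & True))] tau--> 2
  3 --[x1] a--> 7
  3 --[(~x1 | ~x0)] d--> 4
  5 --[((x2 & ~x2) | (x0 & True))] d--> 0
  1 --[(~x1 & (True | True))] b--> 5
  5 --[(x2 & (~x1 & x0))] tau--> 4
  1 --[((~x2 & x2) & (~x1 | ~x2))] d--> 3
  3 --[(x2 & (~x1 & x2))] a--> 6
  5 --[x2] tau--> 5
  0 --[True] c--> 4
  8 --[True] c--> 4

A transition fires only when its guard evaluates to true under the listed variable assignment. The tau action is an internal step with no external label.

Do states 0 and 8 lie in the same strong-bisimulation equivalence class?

Answer: BISIMILAR

Trace:
Compute ~ classes (split until stable):
  π0 = {{0,1,2,3,4,5,6,7,8}}
  π1 = {{0,8},{1,5},{2,4},{3},{6},{7}}
  π2 = {{0,8},{1},{2},{3},{4},{5},{6},{7}}
8 equivalence class(es) (converged in 3)
[0]={0,8}  [8]={0,8}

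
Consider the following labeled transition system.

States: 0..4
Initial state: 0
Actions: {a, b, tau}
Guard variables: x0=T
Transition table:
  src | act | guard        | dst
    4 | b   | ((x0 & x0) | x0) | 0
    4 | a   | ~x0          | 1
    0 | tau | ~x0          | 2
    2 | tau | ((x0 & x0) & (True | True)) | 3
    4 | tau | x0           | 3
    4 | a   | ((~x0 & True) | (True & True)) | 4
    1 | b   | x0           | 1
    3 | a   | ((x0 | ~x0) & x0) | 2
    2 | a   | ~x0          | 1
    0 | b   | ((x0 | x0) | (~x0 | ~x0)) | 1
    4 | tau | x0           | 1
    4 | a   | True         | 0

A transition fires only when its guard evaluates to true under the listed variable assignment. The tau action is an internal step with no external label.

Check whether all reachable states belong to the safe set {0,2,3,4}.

Answer: INVARIANT VIOLATED at state 1

Analysis:
Allowed set {0,2,3,4}
Reachable = {0,1}
  0: ✓
  1: outside
counterexample path to 1: b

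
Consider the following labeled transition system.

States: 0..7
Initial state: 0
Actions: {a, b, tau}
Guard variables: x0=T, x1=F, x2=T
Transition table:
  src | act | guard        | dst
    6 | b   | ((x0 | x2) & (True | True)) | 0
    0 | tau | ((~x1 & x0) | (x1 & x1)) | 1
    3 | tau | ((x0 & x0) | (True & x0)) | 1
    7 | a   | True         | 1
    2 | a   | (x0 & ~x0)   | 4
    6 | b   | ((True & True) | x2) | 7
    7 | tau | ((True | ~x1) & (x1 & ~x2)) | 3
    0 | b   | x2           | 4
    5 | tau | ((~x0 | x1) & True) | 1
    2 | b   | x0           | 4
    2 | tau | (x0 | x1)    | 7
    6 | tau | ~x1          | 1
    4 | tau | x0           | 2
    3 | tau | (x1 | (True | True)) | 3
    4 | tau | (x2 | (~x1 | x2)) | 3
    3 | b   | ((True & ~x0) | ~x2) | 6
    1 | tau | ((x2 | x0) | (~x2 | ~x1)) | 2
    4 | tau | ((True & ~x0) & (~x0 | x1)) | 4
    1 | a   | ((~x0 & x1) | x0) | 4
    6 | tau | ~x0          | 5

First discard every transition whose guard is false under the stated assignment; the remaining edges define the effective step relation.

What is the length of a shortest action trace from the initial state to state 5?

Answer: UNREACHABLE

Working:
Breadth-first toward 5:
  L0 = {0}
  L1 = {1,4}
  L2 = {2,3}
  L3 = {7}
5 never appears.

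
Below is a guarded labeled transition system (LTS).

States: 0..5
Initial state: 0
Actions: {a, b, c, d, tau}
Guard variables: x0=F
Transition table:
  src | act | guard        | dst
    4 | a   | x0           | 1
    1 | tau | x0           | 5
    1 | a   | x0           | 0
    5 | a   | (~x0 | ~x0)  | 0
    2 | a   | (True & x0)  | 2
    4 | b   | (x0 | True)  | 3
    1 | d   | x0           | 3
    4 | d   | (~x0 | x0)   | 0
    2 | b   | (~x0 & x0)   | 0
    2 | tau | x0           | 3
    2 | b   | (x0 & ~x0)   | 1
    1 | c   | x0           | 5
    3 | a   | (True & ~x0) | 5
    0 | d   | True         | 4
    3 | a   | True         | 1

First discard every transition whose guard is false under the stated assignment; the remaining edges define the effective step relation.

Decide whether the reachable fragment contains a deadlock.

Reach set: {0,1,3,4,5}
  0: d→4  [1 out]
  1: ∅  [deadlock]
  3: a→1  a→5  [2 out]
  4: b→3  d→0  [2 out]
  5: a→0  [1 out]
trace reaching 1: d·b·a

Answer: DEADLOCK at state 1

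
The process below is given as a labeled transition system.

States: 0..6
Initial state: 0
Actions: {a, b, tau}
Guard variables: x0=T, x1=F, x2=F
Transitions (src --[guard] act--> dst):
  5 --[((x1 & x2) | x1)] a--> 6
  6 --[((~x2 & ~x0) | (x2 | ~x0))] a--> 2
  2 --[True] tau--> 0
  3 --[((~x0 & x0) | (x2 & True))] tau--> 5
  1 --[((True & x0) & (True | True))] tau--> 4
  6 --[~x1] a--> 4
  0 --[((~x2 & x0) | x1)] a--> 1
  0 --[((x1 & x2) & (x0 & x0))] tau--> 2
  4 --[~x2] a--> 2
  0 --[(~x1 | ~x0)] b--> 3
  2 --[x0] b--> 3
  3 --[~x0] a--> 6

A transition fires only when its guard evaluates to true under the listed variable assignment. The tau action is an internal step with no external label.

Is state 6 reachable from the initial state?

Answer: UNREACHABLE

Analysis:
Guard filter leaves 7 enabled edge(s).
L0 = {0}
L1 = {1,3}  cumulative {0,1,3}
L2 = {4}  cumulative {0,1,3,4}
L3 = {2}  cumulative {0,1,2,3,4}
R = {0,1,2,3,4}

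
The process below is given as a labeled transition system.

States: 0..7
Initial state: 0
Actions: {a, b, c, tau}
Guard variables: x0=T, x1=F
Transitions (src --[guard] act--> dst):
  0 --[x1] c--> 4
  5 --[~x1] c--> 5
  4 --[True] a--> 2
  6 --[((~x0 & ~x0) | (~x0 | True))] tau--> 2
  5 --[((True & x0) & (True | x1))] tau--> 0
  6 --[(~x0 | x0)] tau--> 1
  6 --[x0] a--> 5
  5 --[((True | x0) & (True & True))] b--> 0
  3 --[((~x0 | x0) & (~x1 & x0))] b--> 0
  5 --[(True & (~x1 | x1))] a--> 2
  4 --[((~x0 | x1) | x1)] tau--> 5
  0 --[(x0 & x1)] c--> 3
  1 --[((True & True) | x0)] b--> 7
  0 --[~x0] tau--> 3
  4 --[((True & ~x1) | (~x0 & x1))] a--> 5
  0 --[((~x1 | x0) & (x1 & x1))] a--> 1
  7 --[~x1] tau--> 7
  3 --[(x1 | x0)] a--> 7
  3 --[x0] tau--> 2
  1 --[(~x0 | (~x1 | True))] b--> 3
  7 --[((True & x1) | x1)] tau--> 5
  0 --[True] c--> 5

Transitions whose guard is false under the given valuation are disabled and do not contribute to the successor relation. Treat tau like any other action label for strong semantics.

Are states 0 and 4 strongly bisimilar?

Refine partition for ~:
  P[0] = {{0,1,2,3,4,5,6,7}}
  P[1] = {{0},{1},{2},{3},{4},{5},{6},{7}}
stable after 2 split(s): 8 block(s)
0∈{0}, 4∈{4}

Answer: NOT BISIMILAR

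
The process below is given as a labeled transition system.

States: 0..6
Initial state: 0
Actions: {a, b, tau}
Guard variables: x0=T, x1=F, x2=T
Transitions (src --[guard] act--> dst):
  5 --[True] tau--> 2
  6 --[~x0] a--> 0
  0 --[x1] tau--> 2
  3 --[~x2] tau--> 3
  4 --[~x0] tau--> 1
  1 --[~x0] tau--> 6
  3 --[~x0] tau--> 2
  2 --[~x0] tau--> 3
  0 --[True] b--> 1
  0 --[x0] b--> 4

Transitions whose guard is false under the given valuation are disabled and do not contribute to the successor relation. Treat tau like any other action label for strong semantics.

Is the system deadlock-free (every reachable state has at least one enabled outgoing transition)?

Answer: DEADLOCK at state 1

Working:
R = {0,1,4}
  0: b→1  b→4  [2 out]
  1: ∅  [STUCK]
  4: ∅  [STUCK]
Path to 1: b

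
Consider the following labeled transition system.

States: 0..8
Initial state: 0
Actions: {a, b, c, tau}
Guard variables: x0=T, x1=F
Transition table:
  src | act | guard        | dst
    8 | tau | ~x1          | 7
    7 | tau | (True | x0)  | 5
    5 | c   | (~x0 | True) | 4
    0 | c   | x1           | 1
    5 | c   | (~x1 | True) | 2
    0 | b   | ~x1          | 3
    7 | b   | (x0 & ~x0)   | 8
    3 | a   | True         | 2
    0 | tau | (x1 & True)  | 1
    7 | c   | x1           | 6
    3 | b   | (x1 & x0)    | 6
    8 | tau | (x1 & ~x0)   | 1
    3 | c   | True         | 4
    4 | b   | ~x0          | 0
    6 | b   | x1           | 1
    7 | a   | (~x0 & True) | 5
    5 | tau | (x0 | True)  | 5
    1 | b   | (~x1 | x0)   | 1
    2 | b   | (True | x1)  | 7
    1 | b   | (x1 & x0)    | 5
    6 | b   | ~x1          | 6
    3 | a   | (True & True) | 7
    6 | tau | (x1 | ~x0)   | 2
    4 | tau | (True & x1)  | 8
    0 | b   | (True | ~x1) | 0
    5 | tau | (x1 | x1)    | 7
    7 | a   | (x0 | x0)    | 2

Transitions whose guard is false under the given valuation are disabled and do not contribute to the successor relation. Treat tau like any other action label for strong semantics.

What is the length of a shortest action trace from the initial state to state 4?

BFS to 4:
  L0 = {0}
  L1 = {3}
  L2 = {2,4,7}
depth(4)=2, e.g. b·c

Answer: 2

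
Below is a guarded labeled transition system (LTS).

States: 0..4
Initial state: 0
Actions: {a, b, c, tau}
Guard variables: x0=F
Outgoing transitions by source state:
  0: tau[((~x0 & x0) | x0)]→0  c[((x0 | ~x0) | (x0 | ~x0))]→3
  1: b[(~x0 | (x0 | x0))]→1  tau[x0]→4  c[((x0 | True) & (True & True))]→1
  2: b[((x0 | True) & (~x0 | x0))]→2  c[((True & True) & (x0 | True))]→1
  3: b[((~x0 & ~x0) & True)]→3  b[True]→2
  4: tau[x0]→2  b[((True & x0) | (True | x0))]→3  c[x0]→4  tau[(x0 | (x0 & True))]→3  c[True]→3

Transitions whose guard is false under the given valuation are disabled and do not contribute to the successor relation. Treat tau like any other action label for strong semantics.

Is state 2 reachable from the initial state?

Answer: REACHABLE

Working:
9 transition(s) survive guard evaluation.
depth 0: {0}
depth 1: {3}  now seen {0,3}
depth 2: {2}  now seen {0,2,3}
depth 3: {1}  now seen {0,1,2,3}
Reachable = {0,1,2,3}
trace reaching 2: c·b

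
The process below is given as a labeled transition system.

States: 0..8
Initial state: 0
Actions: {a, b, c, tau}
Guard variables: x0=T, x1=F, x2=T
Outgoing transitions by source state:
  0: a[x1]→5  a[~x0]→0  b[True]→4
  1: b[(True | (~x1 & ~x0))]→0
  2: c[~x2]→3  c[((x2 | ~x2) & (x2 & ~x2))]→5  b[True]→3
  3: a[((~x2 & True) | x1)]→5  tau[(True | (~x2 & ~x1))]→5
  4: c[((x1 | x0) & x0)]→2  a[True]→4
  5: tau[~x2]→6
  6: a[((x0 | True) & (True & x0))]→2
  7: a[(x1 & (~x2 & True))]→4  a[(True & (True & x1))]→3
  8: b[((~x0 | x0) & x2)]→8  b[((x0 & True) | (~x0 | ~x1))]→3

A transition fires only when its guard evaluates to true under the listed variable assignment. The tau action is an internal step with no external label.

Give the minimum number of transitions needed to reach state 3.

Answer: 3

Analysis:
BFS to 3:
  Layer 0: {0}
  Layer 1: {4}
  Layer 2: {2}
  Layer 3: {3}
depth(3)=3, e.g. b·c·b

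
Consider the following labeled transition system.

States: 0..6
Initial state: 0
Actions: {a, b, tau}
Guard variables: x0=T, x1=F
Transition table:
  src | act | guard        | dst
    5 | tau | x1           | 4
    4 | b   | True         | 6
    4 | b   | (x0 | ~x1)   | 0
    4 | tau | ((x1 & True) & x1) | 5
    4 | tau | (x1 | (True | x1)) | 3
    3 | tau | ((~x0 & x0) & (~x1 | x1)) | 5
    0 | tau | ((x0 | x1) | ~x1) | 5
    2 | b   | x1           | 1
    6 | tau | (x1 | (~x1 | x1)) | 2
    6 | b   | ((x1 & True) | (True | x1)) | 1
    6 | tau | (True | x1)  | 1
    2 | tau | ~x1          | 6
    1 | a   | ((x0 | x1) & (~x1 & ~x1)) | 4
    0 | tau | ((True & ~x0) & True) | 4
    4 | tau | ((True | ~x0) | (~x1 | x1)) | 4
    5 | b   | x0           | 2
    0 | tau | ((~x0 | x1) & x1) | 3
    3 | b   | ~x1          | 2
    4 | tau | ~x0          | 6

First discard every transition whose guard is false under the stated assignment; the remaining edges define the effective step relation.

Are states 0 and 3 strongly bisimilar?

Answer: NOT BISIMILAR

Analysis:
Bisimulation quotient by refinement:
  π0 = {{0,1,2,3,4,5,6}}
  π1 = {{0,2},{1},{3,5},{4,6}}
  π2 = {{0},{1},{2},{3,5},{4},{6}}
6 equivalence class(es) (converged in 3)
class of 0: {0}; class of 3: {3,5}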